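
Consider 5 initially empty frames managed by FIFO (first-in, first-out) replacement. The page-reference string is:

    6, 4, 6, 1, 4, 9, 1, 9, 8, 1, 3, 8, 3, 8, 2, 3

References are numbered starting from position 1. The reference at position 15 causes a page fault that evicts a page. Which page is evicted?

4

pos 1: 6 -> miss, frames (6)
pos 2: 4 -> miss, frames (6 4)
pos 3: 6 -> hit
pos 4: 1 -> miss, frames (6 4 1)
pos 5: 4 -> hit
pos 6: 9 -> miss, frames (6 4 1 9)
pos 7: 1 -> hit
pos 8: 9 -> hit
pos 9: 8 -> miss, frames (6 4 1 9 8)
pos 10: 1 -> hit
pos 11: 3 -> miss, evict 6, frames (4 1 9 8 3)
pos 12: 8 -> hit
pos 13: 3 -> hit
pos 14: 8 -> hit
pos 15: 2 -> miss, evict 4, frames (1 9 8 3 2)
At position 15, page 4 is evicted.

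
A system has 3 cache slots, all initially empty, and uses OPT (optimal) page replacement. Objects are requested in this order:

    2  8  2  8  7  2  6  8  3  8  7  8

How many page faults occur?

2 -> miss, frames [2]
8 -> miss, frames [2, 8]
2 -> hit
8 -> hit
7 -> miss, frames [2, 8, 7]
2 -> hit
6 -> miss, evict 2, frames [8, 7, 6]
8 -> hit
3 -> miss, evict 6, frames [8, 7, 3]
8 -> hit
7 -> hit
8 -> hit
Page faults: 5.

5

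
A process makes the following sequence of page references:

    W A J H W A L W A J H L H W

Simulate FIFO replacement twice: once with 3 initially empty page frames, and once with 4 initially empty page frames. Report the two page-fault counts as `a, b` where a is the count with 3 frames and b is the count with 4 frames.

3 frames: F F F F F F F . . F F . . F → 10 faults.
4 frames: F F F F . . F F F F F F . F → 11 faults.
11 > 10: adding a frame increased faults — Belady's anomaly.

10, 11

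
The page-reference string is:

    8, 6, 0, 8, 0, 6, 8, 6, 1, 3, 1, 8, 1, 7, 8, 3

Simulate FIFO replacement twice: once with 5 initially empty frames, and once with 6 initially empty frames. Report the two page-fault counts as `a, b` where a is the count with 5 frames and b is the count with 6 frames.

5 frames: F F F . . . . . F F . . . F F . → 7 faults.
6 frames: F F F . . . . . F F . . . F . . → 6 faults.
6 < 7: adding a frame reduced faults, as is typical.

7, 6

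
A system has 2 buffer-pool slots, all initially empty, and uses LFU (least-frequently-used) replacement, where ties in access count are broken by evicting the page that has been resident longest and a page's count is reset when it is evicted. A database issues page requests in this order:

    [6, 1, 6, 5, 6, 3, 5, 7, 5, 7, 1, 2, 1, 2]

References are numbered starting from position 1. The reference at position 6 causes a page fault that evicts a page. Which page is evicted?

pos 1: 6 → fault, frames [6]
pos 2: 1 → fault, frames [6, 1]
pos 3: 6 → hit
pos 4: 5 → fault, evict 1, frames [6, 5]
pos 5: 6 → hit
pos 6: 3 → fault, evict 5, frames [6, 3]
At position 6, page 5 is evicted.

5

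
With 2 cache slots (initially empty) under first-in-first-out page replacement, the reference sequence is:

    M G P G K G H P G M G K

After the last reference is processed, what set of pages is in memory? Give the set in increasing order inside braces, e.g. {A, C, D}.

{K, M}

M → miss, frames [M]
G → miss, frames [M, G]
P → miss, evict M, frames [G, P]
G → hit
K → miss, evict G, frames [P, K]
G → miss, evict P, frames [K, G]
H → miss, evict K, frames [G, H]
P → miss, evict G, frames [H, P]
G → miss, evict H, frames [P, G]
M → miss, evict P, frames [G, M]
G → hit
K → miss, evict G, frames [M, K]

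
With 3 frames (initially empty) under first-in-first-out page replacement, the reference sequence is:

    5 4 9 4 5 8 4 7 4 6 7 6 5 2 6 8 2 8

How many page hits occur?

5 -> miss, frames [5]
4 -> miss, frames [5, 4]
9 -> miss, frames [5, 4, 9]
4 -> hit
5 -> hit
8 -> miss, evict 5, frames [4, 9, 8]
4 -> hit
7 -> miss, evict 4, frames [9, 8, 7]
4 -> miss, evict 9, frames [8, 7, 4]
6 -> miss, evict 8, frames [7, 4, 6]
7 -> hit
6 -> hit
5 -> miss, evict 7, frames [4, 6, 5]
2 -> miss, evict 4, frames [6, 5, 2]
6 -> hit
8 -> miss, evict 6, frames [5, 2, 8]
2 -> hit
8 -> hit
Hits: 8.

8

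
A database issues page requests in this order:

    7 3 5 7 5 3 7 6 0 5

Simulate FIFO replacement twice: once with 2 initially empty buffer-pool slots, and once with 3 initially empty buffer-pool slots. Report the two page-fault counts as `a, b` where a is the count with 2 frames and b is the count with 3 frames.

2 frames: F F F F . F . F F F → 8 faults.
3 frames: F F F . . . . F F . → 5 faults.
5 < 8: adding a frame reduced faults, as is typical.

8, 5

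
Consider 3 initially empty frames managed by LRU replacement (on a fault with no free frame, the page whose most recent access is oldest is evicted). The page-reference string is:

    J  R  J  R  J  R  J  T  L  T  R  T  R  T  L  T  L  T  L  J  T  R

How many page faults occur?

7

J: fault, frames (J)
R: fault, frames (J R)
J: hit
R: hit
J: hit
R: hit
J: hit
T: fault, frames (R J T)
L: fault, evict R, frames (J T L)
T: hit
R: fault, evict J, frames (L T R)
T: hit
R: hit
T: hit
L: hit
T: hit
L: hit
T: hit
L: hit
J: fault, evict R, frames (T L J)
T: hit
R: fault, evict L, frames (J T R)
Page faults: 7.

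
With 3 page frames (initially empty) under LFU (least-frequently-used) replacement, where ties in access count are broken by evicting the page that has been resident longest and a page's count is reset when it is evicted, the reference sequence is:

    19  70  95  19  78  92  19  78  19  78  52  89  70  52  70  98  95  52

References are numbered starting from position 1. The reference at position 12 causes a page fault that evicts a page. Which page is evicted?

52

pos 1: 19: fault, frames {19}
pos 2: 70: fault, frames {19,70}
pos 3: 95: fault, frames {19,70,95}
pos 4: 19: hit
pos 5: 78: fault, evict 70, frames {19,95,78}
pos 6: 92: fault, evict 95, frames {19,78,92}
pos 7: 19: hit
pos 8: 78: hit
pos 9: 19: hit
pos 10: 78: hit
pos 11: 52: fault, evict 92, frames {19,78,52}
pos 12: 89: fault, evict 52, frames {19,78,89}
At position 12, page 52 is evicted.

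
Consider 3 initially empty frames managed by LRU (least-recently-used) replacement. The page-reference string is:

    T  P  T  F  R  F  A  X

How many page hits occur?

2

T → fault, frames (T)
P → fault, frames (T P)
T → hit
F → fault, frames (P T F)
R → fault, evict P, frames (T F R)
F → hit
A → fault, evict T, frames (R F A)
X → fault, evict R, frames (F A X)
Hits: 2.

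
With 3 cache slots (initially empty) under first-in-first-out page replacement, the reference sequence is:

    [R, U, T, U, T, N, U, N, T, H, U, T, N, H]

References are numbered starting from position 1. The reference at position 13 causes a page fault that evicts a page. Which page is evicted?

H

pos 1: R: fault, frames {R}
pos 2: U: fault, frames {R,U}
pos 3: T: fault, frames {R,U,T}
pos 4: U: hit
pos 5: T: hit
pos 6: N: fault, evict R, frames {U,T,N}
pos 7: U: hit
pos 8: N: hit
pos 9: T: hit
pos 10: H: fault, evict U, frames {T,N,H}
pos 11: U: fault, evict T, frames {N,H,U}
pos 12: T: fault, evict N, frames {H,U,T}
pos 13: N: fault, evict H, frames {U,T,N}
At position 13, page H is evicted.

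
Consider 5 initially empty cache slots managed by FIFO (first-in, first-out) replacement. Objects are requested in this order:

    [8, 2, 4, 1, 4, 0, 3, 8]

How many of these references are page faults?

8 -> miss, frames [8]
2 -> miss, frames [8, 2]
4 -> miss, frames [8, 2, 4]
1 -> miss, frames [8, 2, 4, 1]
4 -> hit
0 -> miss, frames [8, 2, 4, 1, 0]
3 -> miss, evict 8, frames [2, 4, 1, 0, 3]
8 -> miss, evict 2, frames [4, 1, 0, 3, 8]
Page faults: 7.

7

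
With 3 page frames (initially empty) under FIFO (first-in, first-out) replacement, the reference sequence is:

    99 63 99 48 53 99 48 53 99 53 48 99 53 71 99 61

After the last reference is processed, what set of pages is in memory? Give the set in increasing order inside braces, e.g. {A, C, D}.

{61, 71, 99}

99: miss, frames {99}
63: miss, frames {99,63}
99: hit
48: miss, frames {99,63,48}
53: miss, evict 99, frames {63,48,53}
99: miss, evict 63, frames {48,53,99}
48: hit
53: hit
99: hit
53: hit
48: hit
99: hit
53: hit
71: miss, evict 48, frames {53,99,71}
99: hit
61: miss, evict 53, frames {99,71,61}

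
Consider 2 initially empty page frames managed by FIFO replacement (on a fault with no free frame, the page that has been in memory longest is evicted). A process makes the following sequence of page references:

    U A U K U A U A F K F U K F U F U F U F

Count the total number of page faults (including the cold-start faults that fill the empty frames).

U → miss, frames (U)
A → miss, frames (U A)
U → hit
K → miss, evict U, frames (A K)
U → miss, evict A, frames (K U)
A → miss, evict K, frames (U A)
U → hit
A → hit
F → miss, evict U, frames (A F)
K → miss, evict A, frames (F K)
F → hit
U → miss, evict F, frames (K U)
K → hit
F → miss, evict K, frames (U F)
U → hit
F → hit
U → hit
F → hit
U → hit
F → hit
Page faults: 9.

9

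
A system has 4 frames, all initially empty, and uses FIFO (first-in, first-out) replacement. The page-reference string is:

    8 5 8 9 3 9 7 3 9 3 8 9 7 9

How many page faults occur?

8: fault, frames {8}
5: fault, frames {8,5}
8: hit
9: fault, frames {8,5,9}
3: fault, frames {8,5,9,3}
9: hit
7: fault, evict 8, frames {5,9,3,7}
3: hit
9: hit
3: hit
8: fault, evict 5, frames {9,3,7,8}
9: hit
7: hit
9: hit
Page faults: 6.

6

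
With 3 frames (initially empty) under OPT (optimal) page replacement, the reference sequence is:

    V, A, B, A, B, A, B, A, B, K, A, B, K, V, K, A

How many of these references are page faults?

V -> miss, frames [V]
A -> miss, frames [V, A]
B -> miss, frames [V, A, B]
A -> hit
B -> hit
A -> hit
B -> hit
A -> hit
B -> hit
K -> miss, evict V, frames [A, B, K]
A -> hit
B -> hit
K -> hit
V -> miss, evict B, frames [A, K, V]
K -> hit
A -> hit
Page faults: 5.

5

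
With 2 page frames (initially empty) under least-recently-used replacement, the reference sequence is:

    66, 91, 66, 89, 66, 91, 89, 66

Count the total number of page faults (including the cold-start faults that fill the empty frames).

66 -> fault, frames (66)
91 -> fault, frames (66 91)
66 -> hit
89 -> fault, evict 91, frames (66 89)
66 -> hit
91 -> fault, evict 89, frames (66 91)
89 -> fault, evict 66, frames (91 89)
66 -> fault, evict 91, frames (89 66)
Page faults: 6.

6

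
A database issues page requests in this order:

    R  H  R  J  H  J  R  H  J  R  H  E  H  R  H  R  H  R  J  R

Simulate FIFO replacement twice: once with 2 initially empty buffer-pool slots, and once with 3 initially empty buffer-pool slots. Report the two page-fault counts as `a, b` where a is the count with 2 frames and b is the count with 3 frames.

13, 7

2 frames: F F . F . . F F F F F F . F F . . . F F → 13 faults.
3 frames: F F . F . . . . . . . F . F F . . . F . → 7 faults.
7 < 13: adding a frame reduced faults, as is typical.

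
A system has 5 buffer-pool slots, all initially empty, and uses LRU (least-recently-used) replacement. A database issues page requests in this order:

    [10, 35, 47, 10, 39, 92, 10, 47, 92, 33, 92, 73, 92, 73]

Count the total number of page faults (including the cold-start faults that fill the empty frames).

7

10: fault, frames (10)
35: fault, frames (10 35)
47: fault, frames (10 35 47)
10: hit
39: fault, frames (35 47 10 39)
92: fault, frames (35 47 10 39 92)
10: hit
47: hit
92: hit
33: fault, evict 35, frames (39 10 47 92 33)
92: hit
73: fault, evict 39, frames (10 47 33 92 73)
92: hit
73: hit
Page faults: 7.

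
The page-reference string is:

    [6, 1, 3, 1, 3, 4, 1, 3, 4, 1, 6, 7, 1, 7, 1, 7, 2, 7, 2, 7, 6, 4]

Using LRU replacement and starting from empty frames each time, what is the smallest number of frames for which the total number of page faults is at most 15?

f=1: 22 faults
f=2: 14 faults
f=3: 9 faults
f=4: 7 faults
f=5: 6 faults
f=6: 6 faults
Smallest f with faults ≤ 15 is 2.

2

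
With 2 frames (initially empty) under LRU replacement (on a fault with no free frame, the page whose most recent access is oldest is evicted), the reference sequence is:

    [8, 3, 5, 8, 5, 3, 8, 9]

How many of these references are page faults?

8 → miss, frames {8}
3 → miss, frames {8,3}
5 → miss, evict 8, frames {3,5}
8 → miss, evict 3, frames {5,8}
5 → hit
3 → miss, evict 8, frames {5,3}
8 → miss, evict 5, frames {3,8}
9 → miss, evict 3, frames {8,9}
Page faults: 7.

7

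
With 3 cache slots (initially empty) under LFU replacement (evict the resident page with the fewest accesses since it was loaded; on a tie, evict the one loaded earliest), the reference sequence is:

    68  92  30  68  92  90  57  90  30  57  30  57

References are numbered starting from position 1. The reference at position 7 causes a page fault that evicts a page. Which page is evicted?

90

pos 1: 68: miss, frames (68)
pos 2: 92: miss, frames (68 92)
pos 3: 30: miss, frames (68 92 30)
pos 4: 68: hit
pos 5: 92: hit
pos 6: 90: miss, evict 30, frames (68 92 90)
pos 7: 57: miss, evict 90, frames (68 92 57)
At position 7, page 90 is evicted.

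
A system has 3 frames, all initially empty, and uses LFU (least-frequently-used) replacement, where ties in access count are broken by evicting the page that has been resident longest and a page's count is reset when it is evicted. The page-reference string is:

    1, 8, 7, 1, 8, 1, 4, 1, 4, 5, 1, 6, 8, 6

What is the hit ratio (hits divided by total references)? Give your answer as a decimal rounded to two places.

1: miss, frames [1]
8: miss, frames [1, 8]
7: miss, frames [1, 8, 7]
1: hit
8: hit
1: hit
4: miss, evict 7, frames [1, 8, 4]
1: hit
4: hit
5: miss, evict 8, frames [1, 4, 5]
1: hit
6: miss, evict 5, frames [1, 4, 6]
8: miss, evict 6, frames [1, 4, 8]
6: miss, evict 8, frames [1, 4, 6]
Hits: 6 of 14 references → 6/14 = 0.4286.

0.43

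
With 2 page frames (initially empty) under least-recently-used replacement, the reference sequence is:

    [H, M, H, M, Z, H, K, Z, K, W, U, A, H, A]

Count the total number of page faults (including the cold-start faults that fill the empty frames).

H → fault, frames {H}
M → fault, frames {H,M}
H → hit
M → hit
Z → fault, evict H, frames {M,Z}
H → fault, evict M, frames {Z,H}
K → fault, evict Z, frames {H,K}
Z → fault, evict H, frames {K,Z}
K → hit
W → fault, evict Z, frames {K,W}
U → fault, evict K, frames {W,U}
A → fault, evict W, frames {U,A}
H → fault, evict U, frames {A,H}
A → hit
Page faults: 10.

10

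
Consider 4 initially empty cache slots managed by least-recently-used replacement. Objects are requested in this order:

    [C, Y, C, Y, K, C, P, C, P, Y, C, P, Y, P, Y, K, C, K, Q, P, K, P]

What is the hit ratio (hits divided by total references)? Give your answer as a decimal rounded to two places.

0.73

C → fault, frames (C)
Y → fault, frames (C Y)
C → hit
Y → hit
K → fault, frames (C Y K)
C → hit
P → fault, frames (Y K C P)
C → hit
P → hit
Y → hit
C → hit
P → hit
Y → hit
P → hit
Y → hit
K → hit
C → hit
K → hit
Q → fault, evict P, frames (Y C K Q)
P → fault, evict Y, frames (C K Q P)
K → hit
P → hit
Hits: 16 of 22 references → 16/22 = 0.7273.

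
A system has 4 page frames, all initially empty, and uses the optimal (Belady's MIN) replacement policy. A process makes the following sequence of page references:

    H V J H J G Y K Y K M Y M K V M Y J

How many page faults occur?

8

H -> miss, frames [H]
V -> miss, frames [H, V]
J -> miss, frames [H, V, J]
H -> hit
J -> hit
G -> miss, frames [H, V, J, G]
Y -> miss, evict G, frames [H, V, J, Y]
K -> miss, evict H, frames [V, J, Y, K]
Y -> hit
K -> hit
M -> miss, evict J, frames [V, Y, K, M]
Y -> hit
M -> hit
K -> hit
V -> hit
M -> hit
Y -> hit
J -> miss, evict M, frames [V, Y, K, J]
Page faults: 8.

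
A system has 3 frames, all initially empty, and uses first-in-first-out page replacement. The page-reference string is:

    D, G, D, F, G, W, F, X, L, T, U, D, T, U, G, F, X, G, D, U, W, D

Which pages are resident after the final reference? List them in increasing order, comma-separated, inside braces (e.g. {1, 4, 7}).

D: miss, frames [D]
G: miss, frames [D, G]
D: hit
F: miss, frames [D, G, F]
G: hit
W: miss, evict D, frames [G, F, W]
F: hit
X: miss, evict G, frames [F, W, X]
L: miss, evict F, frames [W, X, L]
T: miss, evict W, frames [X, L, T]
U: miss, evict X, frames [L, T, U]
D: miss, evict L, frames [T, U, D]
T: hit
U: hit
G: miss, evict T, frames [U, D, G]
F: miss, evict U, frames [D, G, F]
X: miss, evict D, frames [G, F, X]
G: hit
D: miss, evict G, frames [F, X, D]
U: miss, evict F, frames [X, D, U]
W: miss, evict X, frames [D, U, W]
D: hit

{D, U, W}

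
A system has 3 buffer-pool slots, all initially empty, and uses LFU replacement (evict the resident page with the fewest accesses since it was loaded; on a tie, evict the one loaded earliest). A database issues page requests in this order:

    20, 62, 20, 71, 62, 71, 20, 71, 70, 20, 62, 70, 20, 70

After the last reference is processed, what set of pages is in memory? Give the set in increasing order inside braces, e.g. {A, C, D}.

20 → miss, frames [20]
62 → miss, frames [20, 62]
20 → hit
71 → miss, frames [20, 62, 71]
62 → hit
71 → hit
20 → hit
71 → hit
70 → miss, evict 62, frames [20, 71, 70]
20 → hit
62 → miss, evict 70, frames [20, 71, 62]
70 → miss, evict 62, frames [20, 71, 70]
20 → hit
70 → hit

{20, 70, 71}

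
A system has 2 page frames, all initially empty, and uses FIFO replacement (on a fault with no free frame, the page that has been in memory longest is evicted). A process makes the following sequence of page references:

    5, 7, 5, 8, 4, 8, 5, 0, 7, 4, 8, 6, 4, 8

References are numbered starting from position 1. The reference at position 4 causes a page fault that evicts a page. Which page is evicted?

pos 1: 5 -> fault, frames (5)
pos 2: 7 -> fault, frames (5 7)
pos 3: 5 -> hit
pos 4: 8 -> fault, evict 5, frames (7 8)
At position 4, page 5 is evicted.

5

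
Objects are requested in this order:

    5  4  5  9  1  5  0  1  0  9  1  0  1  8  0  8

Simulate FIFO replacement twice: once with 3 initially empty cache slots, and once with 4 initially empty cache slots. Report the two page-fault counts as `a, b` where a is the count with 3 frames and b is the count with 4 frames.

3 frames: F F . F F F F . . F F . . F F . → 10 faults.
4 frames: F F . F F . F . . . . . . F . . → 6 faults.
6 < 10: adding a frame reduced faults, as is typical.

10, 6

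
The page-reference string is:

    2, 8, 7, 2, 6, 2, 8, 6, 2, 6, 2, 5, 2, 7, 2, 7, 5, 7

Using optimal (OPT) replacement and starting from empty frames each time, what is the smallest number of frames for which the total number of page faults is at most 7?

3

f=1: 18 faults
f=2: 9 faults
f=3: 6 faults
f=4: 5 faults
f=5: 5 faults
Smallest f with faults ≤ 7 is 3.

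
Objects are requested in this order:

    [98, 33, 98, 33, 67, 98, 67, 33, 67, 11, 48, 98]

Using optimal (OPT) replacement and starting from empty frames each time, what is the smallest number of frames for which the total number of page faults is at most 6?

f=1: 12 faults
f=2: 7 faults
f=3: 5 faults
f=4: 5 faults
f=5: 5 faults
Smallest f with faults ≤ 6 is 3.

3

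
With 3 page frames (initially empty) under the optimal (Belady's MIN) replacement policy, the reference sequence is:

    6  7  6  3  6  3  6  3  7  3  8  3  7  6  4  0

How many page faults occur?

6 → fault, frames [6]
7 → fault, frames [6, 7]
6 → hit
3 → fault, frames [6, 7, 3]
6 → hit
3 → hit
6 → hit
3 → hit
7 → hit
3 → hit
8 → fault, evict 6, frames [7, 3, 8]
3 → hit
7 → hit
6 → fault, evict 8, frames [7, 3, 6]
4 → fault, evict 6, frames [7, 3, 4]
0 → fault, evict 4, frames [7, 3, 0]
Page faults: 7.

7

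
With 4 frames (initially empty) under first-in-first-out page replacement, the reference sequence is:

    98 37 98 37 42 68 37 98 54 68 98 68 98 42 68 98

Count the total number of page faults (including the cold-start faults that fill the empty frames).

6

98 → fault, frames {98}
37 → fault, frames {98,37}
98 → hit
37 → hit
42 → fault, frames {98,37,42}
68 → fault, frames {98,37,42,68}
37 → hit
98 → hit
54 → fault, evict 98, frames {37,42,68,54}
68 → hit
98 → fault, evict 37, frames {42,68,54,98}
68 → hit
98 → hit
42 → hit
68 → hit
98 → hit
Page faults: 6.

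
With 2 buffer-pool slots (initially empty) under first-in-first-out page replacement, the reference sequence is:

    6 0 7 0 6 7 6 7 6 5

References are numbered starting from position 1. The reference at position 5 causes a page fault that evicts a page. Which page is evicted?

pos 1: 6 → miss, frames {6}
pos 2: 0 → miss, frames {6,0}
pos 3: 7 → miss, evict 6, frames {0,7}
pos 4: 0 → hit
pos 5: 6 → miss, evict 0, frames {7,6}
At position 5, page 0 is evicted.

0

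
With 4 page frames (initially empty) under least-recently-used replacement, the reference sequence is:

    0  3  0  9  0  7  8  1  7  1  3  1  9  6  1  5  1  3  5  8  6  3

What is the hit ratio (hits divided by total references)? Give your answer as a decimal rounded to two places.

0.41

0 -> fault, frames [0]
3 -> fault, frames [0, 3]
0 -> hit
9 -> fault, frames [3, 0, 9]
0 -> hit
7 -> fault, frames [3, 9, 0, 7]
8 -> fault, evict 3, frames [9, 0, 7, 8]
1 -> fault, evict 9, frames [0, 7, 8, 1]
7 -> hit
1 -> hit
3 -> fault, evict 0, frames [8, 7, 1, 3]
1 -> hit
9 -> fault, evict 8, frames [7, 3, 1, 9]
6 -> fault, evict 7, frames [3, 1, 9, 6]
1 -> hit
5 -> fault, evict 3, frames [9, 6, 1, 5]
1 -> hit
3 -> fault, evict 9, frames [6, 5, 1, 3]
5 -> hit
8 -> fault, evict 6, frames [1, 3, 5, 8]
6 -> fault, evict 1, frames [3, 5, 8, 6]
3 -> hit
Hits: 9 of 22 references → 9/22 = 0.4091.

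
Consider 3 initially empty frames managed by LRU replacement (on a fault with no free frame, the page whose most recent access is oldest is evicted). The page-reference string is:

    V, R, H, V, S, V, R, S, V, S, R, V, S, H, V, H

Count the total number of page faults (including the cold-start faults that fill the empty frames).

V: fault, frames [V]
R: fault, frames [V, R]
H: fault, frames [V, R, H]
V: hit
S: fault, evict R, frames [H, V, S]
V: hit
R: fault, evict H, frames [S, V, R]
S: hit
V: hit
S: hit
R: hit
V: hit
S: hit
H: fault, evict R, frames [V, S, H]
V: hit
H: hit
Page faults: 6.

6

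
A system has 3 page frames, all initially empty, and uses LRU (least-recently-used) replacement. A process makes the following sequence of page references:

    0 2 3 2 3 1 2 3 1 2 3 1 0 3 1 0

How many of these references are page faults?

5

0 → miss, frames [0]
2 → miss, frames [0, 2]
3 → miss, frames [0, 2, 3]
2 → hit
3 → hit
1 → miss, evict 0, frames [2, 3, 1]
2 → hit
3 → hit
1 → hit
2 → hit
3 → hit
1 → hit
0 → miss, evict 2, frames [3, 1, 0]
3 → hit
1 → hit
0 → hit
Page faults: 5.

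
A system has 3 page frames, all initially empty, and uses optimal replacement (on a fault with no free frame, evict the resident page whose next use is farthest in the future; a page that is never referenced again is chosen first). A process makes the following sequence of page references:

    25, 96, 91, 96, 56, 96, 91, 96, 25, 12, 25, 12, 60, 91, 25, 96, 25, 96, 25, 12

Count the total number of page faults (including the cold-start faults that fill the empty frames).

9

25: miss, frames (25)
96: miss, frames (25 96)
91: miss, frames (25 96 91)
96: hit
56: miss, evict 25, frames (96 91 56)
96: hit
91: hit
96: hit
25: miss, evict 56, frames (96 91 25)
12: miss, evict 96, frames (91 25 12)
25: hit
12: hit
60: miss, evict 12, frames (91 25 60)
91: hit
25: hit
96: miss, evict 60, frames (91 25 96)
25: hit
96: hit
25: hit
12: miss, evict 96, frames (91 25 12)
Page faults: 9.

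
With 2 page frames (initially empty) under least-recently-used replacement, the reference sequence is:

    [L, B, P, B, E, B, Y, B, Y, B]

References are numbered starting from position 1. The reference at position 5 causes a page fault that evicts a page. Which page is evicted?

P

pos 1: L → fault, frames {L}
pos 2: B → fault, frames {L,B}
pos 3: P → fault, evict L, frames {B,P}
pos 4: B → hit
pos 5: E → fault, evict P, frames {B,E}
At position 5, page P is evicted.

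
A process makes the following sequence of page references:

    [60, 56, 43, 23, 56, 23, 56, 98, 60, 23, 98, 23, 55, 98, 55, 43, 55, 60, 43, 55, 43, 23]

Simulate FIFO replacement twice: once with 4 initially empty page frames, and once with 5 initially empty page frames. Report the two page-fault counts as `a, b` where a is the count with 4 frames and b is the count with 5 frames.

4 frames: F F F F . . . F F . . . F . . F . . . . . F → 9 faults.
5 frames: F F F F . . . F . . . . F . . . . F . . . . → 7 faults.
7 < 9: adding a frame reduced faults, as is typical.

9, 7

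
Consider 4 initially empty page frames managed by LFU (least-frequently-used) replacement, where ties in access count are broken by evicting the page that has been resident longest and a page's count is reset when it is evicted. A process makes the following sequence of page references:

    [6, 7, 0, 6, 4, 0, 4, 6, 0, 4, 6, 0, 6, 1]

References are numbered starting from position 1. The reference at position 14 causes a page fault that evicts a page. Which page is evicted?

7

pos 1: 6 → miss, frames (6)
pos 2: 7 → miss, frames (6 7)
pos 3: 0 → miss, frames (6 7 0)
pos 4: 6 → hit
pos 5: 4 → miss, frames (6 7 0 4)
pos 6: 0 → hit
pos 7: 4 → hit
pos 8: 6 → hit
pos 9: 0 → hit
pos 10: 4 → hit
pos 11: 6 → hit
pos 12: 0 → hit
pos 13: 6 → hit
pos 14: 1 → miss, evict 7, frames (6 0 4 1)
At position 14, page 7 is evicted.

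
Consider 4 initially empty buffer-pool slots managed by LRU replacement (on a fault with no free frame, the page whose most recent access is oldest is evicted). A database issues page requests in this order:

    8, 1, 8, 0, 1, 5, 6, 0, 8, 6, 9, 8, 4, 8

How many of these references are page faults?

8: miss, frames [8]
1: miss, frames [8, 1]
8: hit
0: miss, frames [1, 8, 0]
1: hit
5: miss, frames [8, 0, 1, 5]
6: miss, evict 8, frames [0, 1, 5, 6]
0: hit
8: miss, evict 1, frames [5, 6, 0, 8]
6: hit
9: miss, evict 5, frames [0, 8, 6, 9]
8: hit
4: miss, evict 0, frames [6, 9, 8, 4]
8: hit
Page faults: 8.

8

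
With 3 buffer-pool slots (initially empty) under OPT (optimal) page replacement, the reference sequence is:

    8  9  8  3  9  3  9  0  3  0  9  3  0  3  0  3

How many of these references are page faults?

8: fault, frames (8)
9: fault, frames (8 9)
8: hit
3: fault, frames (8 9 3)
9: hit
3: hit
9: hit
0: fault, evict 8, frames (9 3 0)
3: hit
0: hit
9: hit
3: hit
0: hit
3: hit
0: hit
3: hit
Page faults: 4.

4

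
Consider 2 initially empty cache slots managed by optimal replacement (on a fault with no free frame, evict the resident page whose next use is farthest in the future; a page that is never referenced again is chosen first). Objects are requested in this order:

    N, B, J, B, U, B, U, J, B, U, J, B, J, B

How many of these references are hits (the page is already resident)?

7

N: miss, frames [N]
B: miss, frames [N, B]
J: miss, evict N, frames [B, J]
B: hit
U: miss, evict J, frames [B, U]
B: hit
U: hit
J: miss, evict U, frames [B, J]
B: hit
U: miss, evict B, frames [J, U]
J: hit
B: miss, evict U, frames [J, B]
J: hit
B: hit
Hits: 7.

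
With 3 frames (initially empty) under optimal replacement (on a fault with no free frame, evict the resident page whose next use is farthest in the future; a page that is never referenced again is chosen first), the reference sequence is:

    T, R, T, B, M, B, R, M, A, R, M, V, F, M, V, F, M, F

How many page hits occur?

11

T -> miss, frames (T)
R -> miss, frames (T R)
T -> hit
B -> miss, frames (T R B)
M -> miss, evict T, frames (R B M)
B -> hit
R -> hit
M -> hit
A -> miss, evict B, frames (R M A)
R -> hit
M -> hit
V -> miss, evict A, frames (R M V)
F -> miss, evict R, frames (M V F)
M -> hit
V -> hit
F -> hit
M -> hit
F -> hit
Hits: 11.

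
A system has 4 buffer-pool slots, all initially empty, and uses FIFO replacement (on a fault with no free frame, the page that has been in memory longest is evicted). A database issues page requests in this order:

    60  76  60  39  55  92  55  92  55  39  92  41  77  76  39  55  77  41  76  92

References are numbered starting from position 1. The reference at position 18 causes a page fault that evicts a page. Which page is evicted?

77

pos 1: 60: miss, frames (60)
pos 2: 76: miss, frames (60 76)
pos 3: 60: hit
pos 4: 39: miss, frames (60 76 39)
pos 5: 55: miss, frames (60 76 39 55)
pos 6: 92: miss, evict 60, frames (76 39 55 92)
pos 7: 55: hit
pos 8: 92: hit
pos 9: 55: hit
pos 10: 39: hit
pos 11: 92: hit
pos 12: 41: miss, evict 76, frames (39 55 92 41)
pos 13: 77: miss, evict 39, frames (55 92 41 77)
pos 14: 76: miss, evict 55, frames (92 41 77 76)
pos 15: 39: miss, evict 92, frames (41 77 76 39)
pos 16: 55: miss, evict 41, frames (77 76 39 55)
pos 17: 77: hit
pos 18: 41: miss, evict 77, frames (76 39 55 41)
At position 18, page 77 is evicted.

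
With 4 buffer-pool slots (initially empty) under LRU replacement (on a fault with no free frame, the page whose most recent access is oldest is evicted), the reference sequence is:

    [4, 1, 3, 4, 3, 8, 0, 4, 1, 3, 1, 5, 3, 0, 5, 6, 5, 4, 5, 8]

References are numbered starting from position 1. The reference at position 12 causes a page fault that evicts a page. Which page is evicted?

0

pos 1: 4: miss, frames [4]
pos 2: 1: miss, frames [4, 1]
pos 3: 3: miss, frames [4, 1, 3]
pos 4: 4: hit
pos 5: 3: hit
pos 6: 8: miss, frames [1, 4, 3, 8]
pos 7: 0: miss, evict 1, frames [4, 3, 8, 0]
pos 8: 4: hit
pos 9: 1: miss, evict 3, frames [8, 0, 4, 1]
pos 10: 3: miss, evict 8, frames [0, 4, 1, 3]
pos 11: 1: hit
pos 12: 5: miss, evict 0, frames [4, 3, 1, 5]
At position 12, page 0 is evicted.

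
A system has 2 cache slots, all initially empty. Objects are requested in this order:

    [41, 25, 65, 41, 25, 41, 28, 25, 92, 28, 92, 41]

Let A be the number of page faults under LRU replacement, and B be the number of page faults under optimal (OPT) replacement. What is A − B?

Under LRU: F F F F F . F F F F . F → 10 faults.
Under OPT: F F F . F . F . F . . F → 7 faults.
A − B = 10 − 7 = 3.

3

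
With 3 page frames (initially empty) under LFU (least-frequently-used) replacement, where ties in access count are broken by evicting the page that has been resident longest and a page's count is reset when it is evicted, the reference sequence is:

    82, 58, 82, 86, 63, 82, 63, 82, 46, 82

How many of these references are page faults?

5

82: miss, frames {82}
58: miss, frames {82,58}
82: hit
86: miss, frames {82,58,86}
63: miss, evict 58, frames {82,86,63}
82: hit
63: hit
82: hit
46: miss, evict 86, frames {82,63,46}
82: hit
Page faults: 5.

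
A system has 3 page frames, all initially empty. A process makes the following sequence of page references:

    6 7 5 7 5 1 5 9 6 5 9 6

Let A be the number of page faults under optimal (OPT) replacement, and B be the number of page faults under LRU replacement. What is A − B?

-1

Under OPT: F F F . . F . F . . . . → 5 faults.
Under LRU: F F F . . F . F F . . . → 6 faults.
A − B = 5 − 6 = -1.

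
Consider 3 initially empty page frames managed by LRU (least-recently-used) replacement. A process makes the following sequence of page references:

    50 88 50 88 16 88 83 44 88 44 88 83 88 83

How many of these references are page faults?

5

50: miss, frames [50]
88: miss, frames [50, 88]
50: hit
88: hit
16: miss, frames [50, 88, 16]
88: hit
83: miss, evict 50, frames [16, 88, 83]
44: miss, evict 16, frames [88, 83, 44]
88: hit
44: hit
88: hit
83: hit
88: hit
83: hit
Page faults: 5.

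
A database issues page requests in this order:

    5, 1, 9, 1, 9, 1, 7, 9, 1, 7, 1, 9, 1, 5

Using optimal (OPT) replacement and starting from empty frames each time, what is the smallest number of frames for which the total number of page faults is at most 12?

2

f=1: 14 faults
f=2: 7 faults
f=3: 5 faults
f=4: 4 faults
Smallest f with faults ≤ 12 is 2.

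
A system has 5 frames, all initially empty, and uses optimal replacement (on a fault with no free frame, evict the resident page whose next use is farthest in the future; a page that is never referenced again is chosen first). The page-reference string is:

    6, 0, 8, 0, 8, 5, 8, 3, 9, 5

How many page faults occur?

6

6 -> fault, frames {6}
0 -> fault, frames {6,0}
8 -> fault, frames {6,0,8}
0 -> hit
8 -> hit
5 -> fault, frames {6,0,8,5}
8 -> hit
3 -> fault, frames {6,0,8,5,3}
9 -> fault, evict 3, frames {6,0,8,5,9}
5 -> hit
Page faults: 6.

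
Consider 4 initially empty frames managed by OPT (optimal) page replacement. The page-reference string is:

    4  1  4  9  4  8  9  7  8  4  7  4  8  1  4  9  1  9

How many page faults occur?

4: fault, frames {4}
1: fault, frames {4,1}
4: hit
9: fault, frames {4,1,9}
4: hit
8: fault, frames {4,1,9,8}
9: hit
7: fault, evict 9, frames {4,1,8,7}
8: hit
4: hit
7: hit
4: hit
8: hit
1: hit
4: hit
9: fault, evict 7, frames {4,1,8,9}
1: hit
9: hit
Page faults: 6.

6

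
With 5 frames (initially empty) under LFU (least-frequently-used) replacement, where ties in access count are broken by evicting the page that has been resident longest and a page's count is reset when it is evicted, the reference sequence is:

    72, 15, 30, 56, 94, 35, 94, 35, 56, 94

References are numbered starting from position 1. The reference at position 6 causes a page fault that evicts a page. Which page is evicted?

72

pos 1: 72: fault, frames (72)
pos 2: 15: fault, frames (72 15)
pos 3: 30: fault, frames (72 15 30)
pos 4: 56: fault, frames (72 15 30 56)
pos 5: 94: fault, frames (72 15 30 56 94)
pos 6: 35: fault, evict 72, frames (15 30 56 94 35)
At position 6, page 72 is evicted.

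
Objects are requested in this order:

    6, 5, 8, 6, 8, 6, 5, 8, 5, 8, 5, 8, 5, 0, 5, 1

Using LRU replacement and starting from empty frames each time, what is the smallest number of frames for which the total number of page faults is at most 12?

f=1: 16 faults
f=2: 8 faults
f=3: 5 faults
f=4: 5 faults
f=5: 5 faults
Smallest f with faults ≤ 12 is 2.

2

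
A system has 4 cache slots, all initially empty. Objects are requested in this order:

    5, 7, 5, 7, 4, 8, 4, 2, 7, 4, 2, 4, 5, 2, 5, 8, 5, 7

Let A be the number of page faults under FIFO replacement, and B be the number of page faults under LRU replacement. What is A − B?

-1

Under FIFO: F F . . F F . F . . . . F . . . . F → 7 faults.
Under LRU: F F . . F F . F . . . . F . . F . F → 8 faults.
A − B = 7 − 8 = -1.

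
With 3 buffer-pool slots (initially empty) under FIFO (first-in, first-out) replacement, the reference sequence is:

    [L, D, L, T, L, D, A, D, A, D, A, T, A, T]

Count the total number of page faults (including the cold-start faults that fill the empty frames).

L → miss, frames (L)
D → miss, frames (L D)
L → hit
T → miss, frames (L D T)
L → hit
D → hit
A → miss, evict L, frames (D T A)
D → hit
A → hit
D → hit
A → hit
T → hit
A → hit
T → hit
Page faults: 4.

4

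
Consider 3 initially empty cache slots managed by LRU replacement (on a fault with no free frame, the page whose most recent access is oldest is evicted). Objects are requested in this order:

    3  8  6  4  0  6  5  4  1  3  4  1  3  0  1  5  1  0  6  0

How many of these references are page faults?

12

3: fault, frames {3}
8: fault, frames {3,8}
6: fault, frames {3,8,6}
4: fault, evict 3, frames {8,6,4}
0: fault, evict 8, frames {6,4,0}
6: hit
5: fault, evict 4, frames {0,6,5}
4: fault, evict 0, frames {6,5,4}
1: fault, evict 6, frames {5,4,1}
3: fault, evict 5, frames {4,1,3}
4: hit
1: hit
3: hit
0: fault, evict 4, frames {1,3,0}
1: hit
5: fault, evict 3, frames {0,1,5}
1: hit
0: hit
6: fault, evict 5, frames {1,0,6}
0: hit
Page faults: 12.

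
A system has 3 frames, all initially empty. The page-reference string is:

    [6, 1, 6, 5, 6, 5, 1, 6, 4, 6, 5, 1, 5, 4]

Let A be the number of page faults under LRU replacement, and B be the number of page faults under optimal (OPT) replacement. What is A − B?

2

Under LRU: F F . F . . . . F . F F . F → 7 faults.
Under OPT: F F . F . . . . F . . F . . → 5 faults.
A − B = 7 − 5 = 2.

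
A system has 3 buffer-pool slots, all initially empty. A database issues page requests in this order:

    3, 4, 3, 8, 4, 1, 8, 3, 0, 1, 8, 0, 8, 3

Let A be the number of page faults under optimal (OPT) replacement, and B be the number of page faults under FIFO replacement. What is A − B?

-1

Under OPT: F F . F . F . . F . . . . F → 6 faults.
Under FIFO: F F . F . F . F F . F . . . → 7 faults.
A − B = 6 − 7 = -1.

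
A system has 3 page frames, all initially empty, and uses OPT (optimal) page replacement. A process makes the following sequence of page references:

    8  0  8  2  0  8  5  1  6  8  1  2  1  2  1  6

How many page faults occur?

8 → miss, frames (8)
0 → miss, frames (8 0)
8 → hit
2 → miss, frames (8 0 2)
0 → hit
8 → hit
5 → miss, evict 0, frames (8 2 5)
1 → miss, evict 5, frames (8 2 1)
6 → miss, evict 2, frames (8 1 6)
8 → hit
1 → hit
2 → miss, evict 8, frames (1 6 2)
1 → hit
2 → hit
1 → hit
6 → hit
Page faults: 7.

7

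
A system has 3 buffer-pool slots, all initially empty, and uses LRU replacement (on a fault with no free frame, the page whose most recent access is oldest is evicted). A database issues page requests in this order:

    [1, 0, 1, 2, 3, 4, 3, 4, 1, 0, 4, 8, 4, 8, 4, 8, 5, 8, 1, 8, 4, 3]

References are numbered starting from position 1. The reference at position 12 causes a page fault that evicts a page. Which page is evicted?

pos 1: 1 -> fault, frames {1}
pos 2: 0 -> fault, frames {1,0}
pos 3: 1 -> hit
pos 4: 2 -> fault, frames {0,1,2}
pos 5: 3 -> fault, evict 0, frames {1,2,3}
pos 6: 4 -> fault, evict 1, frames {2,3,4}
pos 7: 3 -> hit
pos 8: 4 -> hit
pos 9: 1 -> fault, evict 2, frames {3,4,1}
pos 10: 0 -> fault, evict 3, frames {4,1,0}
pos 11: 4 -> hit
pos 12: 8 -> fault, evict 1, frames {0,4,8}
At position 12, page 1 is evicted.

1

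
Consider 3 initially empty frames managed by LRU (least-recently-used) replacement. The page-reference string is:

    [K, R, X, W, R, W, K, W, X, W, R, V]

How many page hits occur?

K -> fault, frames {K}
R -> fault, frames {K,R}
X -> fault, frames {K,R,X}
W -> fault, evict K, frames {R,X,W}
R -> hit
W -> hit
K -> fault, evict X, frames {R,W,K}
W -> hit
X -> fault, evict R, frames {K,W,X}
W -> hit
R -> fault, evict K, frames {X,W,R}
V -> fault, evict X, frames {W,R,V}
Hits: 4.

4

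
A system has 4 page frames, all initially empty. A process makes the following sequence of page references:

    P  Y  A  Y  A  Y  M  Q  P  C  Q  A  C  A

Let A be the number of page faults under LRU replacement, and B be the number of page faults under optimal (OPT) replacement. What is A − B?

2

Under LRU: F F F . . . F F F F . F . . → 8 faults.
Under OPT: F F F . . . F F . F . . . . → 6 faults.
A − B = 8 − 6 = 2.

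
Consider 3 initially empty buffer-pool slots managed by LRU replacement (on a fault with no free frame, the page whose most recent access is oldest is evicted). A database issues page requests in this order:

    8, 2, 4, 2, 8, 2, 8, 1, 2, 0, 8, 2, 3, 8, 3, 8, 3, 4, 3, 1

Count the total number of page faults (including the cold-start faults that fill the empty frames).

8 → miss, frames (8)
2 → miss, frames (8 2)
4 → miss, frames (8 2 4)
2 → hit
8 → hit
2 → hit
8 → hit
1 → miss, evict 4, frames (2 8 1)
2 → hit
0 → miss, evict 8, frames (1 2 0)
8 → miss, evict 1, frames (2 0 8)
2 → hit
3 → miss, evict 0, frames (8 2 3)
8 → hit
3 → hit
8 → hit
3 → hit
4 → miss, evict 2, frames (8 3 4)
3 → hit
1 → miss, evict 8, frames (4 3 1)
Page faults: 9.

9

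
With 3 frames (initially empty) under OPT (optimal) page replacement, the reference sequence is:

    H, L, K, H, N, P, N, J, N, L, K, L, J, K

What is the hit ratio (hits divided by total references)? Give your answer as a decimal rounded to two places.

0.50

H: fault, frames [H]
L: fault, frames [H, L]
K: fault, frames [H, L, K]
H: hit
N: fault, evict H, frames [L, K, N]
P: fault, evict K, frames [L, N, P]
N: hit
J: fault, evict P, frames [L, N, J]
N: hit
L: hit
K: fault, evict N, frames [L, J, K]
L: hit
J: hit
K: hit
Hits: 7 of 14 references → 7/14 = 0.5000.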